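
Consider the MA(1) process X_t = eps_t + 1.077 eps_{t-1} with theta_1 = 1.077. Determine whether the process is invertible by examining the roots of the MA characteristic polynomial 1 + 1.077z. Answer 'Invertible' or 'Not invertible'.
\text{Not invertible}

The MA(q) characteristic polynomial is P(z) = 1 + 1.077z.
Invertibility requires all roots to lie outside the unit circle, i.e. |z| > 1 for every root.
This is linear in z: 1 + (1.077) z = 0  =>  z = -1/(1.077) = -0.928505,  |z| = 0.928505.
Moduli of all roots: 0.9285.
All moduli strictly greater than 1? No.
Verdict: Not invertible.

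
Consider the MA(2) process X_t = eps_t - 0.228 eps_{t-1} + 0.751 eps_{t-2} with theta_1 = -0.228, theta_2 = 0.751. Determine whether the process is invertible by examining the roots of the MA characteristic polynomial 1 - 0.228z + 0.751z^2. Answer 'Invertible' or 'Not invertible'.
\text{Invertible}

The MA(q) characteristic polynomial is P(z) = 1 - 0.228z + 0.751z^2.
Invertibility requires all roots to lie outside the unit circle, i.e. |z| > 1 for every root.
Set 1 + (-0.228) z + (0.751) z^2 = 0, i.e. a z^2 + b z + c = 0 with a = 0.751, b = -0.228, c = 1.
Discriminant D = b^2 - 4ac = (-0.228)^2 - 4*(0.751)*1 = 0.051984 - (3.004) = -2.952016.
D < 0, so the roots are the complex-conjugate pair z = (-b +/- i sqrt(-D)) / (2a) = 0.1518 +/- 1.1439i.
For a conjugate pair |z|^2 = z * conj(z) = (product of roots) = c/a = 1/(0.751) = 1.331558, so |z| = sqrt(1.331558) = 1.1539 for both roots.
Moduli of all roots: 1.1539, 1.1539.
All moduli strictly greater than 1? Yes.
Verdict: Invertible.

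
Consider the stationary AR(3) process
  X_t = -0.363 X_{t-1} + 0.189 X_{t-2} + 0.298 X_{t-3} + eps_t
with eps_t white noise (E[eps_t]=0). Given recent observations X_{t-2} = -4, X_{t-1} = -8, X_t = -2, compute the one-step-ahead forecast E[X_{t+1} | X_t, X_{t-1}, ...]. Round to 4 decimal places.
E[X_{t+1} \mid \mathcal F_t] = -1.9780

For an AR(p) model X_t = c + sum_i phi_i X_{t-i} + eps_t, the
one-step-ahead conditional mean is
  E[X_{t+1} | X_t, ...] = c + sum_i phi_i X_{t+1-i}.
Substitute known values:
  E[X_{t+1} | ...] = (-0.363) * (-2) + (0.189) * (-8) + (0.298) * (-4)
                   = -1.9780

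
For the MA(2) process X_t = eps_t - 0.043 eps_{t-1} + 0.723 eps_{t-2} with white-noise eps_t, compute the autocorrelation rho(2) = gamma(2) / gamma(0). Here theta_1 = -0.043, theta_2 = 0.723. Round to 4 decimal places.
\rho(2) = 0.4742

For an MA(q) process with theta_0 = 1, the autocovariance is
  gamma(k) = sigma^2 * sum_{i=0..q-k} theta_i * theta_{i+k},
and rho(k) = gamma(k) / gamma(0). Sigma^2 cancels.
  numerator   = (1)*(0.723) = 0.723.
  denominator = (1)^2 + (-0.043)^2 + (0.723)^2 = 1.524578.
  rho(2) = 0.723 / 1.524578 = 0.4742.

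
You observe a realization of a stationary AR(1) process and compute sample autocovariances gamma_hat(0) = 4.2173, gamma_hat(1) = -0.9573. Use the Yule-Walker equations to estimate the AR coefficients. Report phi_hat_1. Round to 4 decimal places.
\hat\phi_{1} = -0.2270

The Yule-Walker equations for an AR(p) process read, in matrix form,
  Gamma_p phi = r_p,   with   (Gamma_p)_{ij} = gamma(|i - j|),
                       (r_p)_i = gamma(i),   i,j = 1..p.
Substitute the sample gammas (Toeplitz matrix and right-hand side of size 1):
  Gamma_p = [[4.2173]]
  r_p     = [-0.9573]
With p = 1 this is the single equation gamma(0) phi_1 = gamma(1):
  phi_hat_1 = gamma(1) / gamma(0) = -0.9573 / 4.2173 = -0.2270.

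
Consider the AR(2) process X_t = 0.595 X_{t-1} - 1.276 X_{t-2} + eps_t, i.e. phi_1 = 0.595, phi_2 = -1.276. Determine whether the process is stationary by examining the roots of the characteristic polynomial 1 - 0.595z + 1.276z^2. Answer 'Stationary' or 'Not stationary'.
\text{Not stationary}

The AR(p) characteristic polynomial is P(z) = 1 - 0.595z + 1.276z^2.
Stationarity requires all roots to lie outside the unit circle, i.e. |z| > 1 for every root.
Set 1 + (-0.595) z + (1.276) z^2 = 0, i.e. a z^2 + b z + c = 0 with a = 1.276, b = -0.595, c = 1.
Discriminant D = b^2 - 4ac = (-0.595)^2 - 4*(1.276)*1 = 0.354025 - (5.104) = -4.749975.
D < 0, so the roots are the complex-conjugate pair z = (-b +/- i sqrt(-D)) / (2a) = 0.2332 +/- 0.854i.
For a conjugate pair |z|^2 = z * conj(z) = (product of roots) = c/a = 1/(1.276) = 0.783699, so |z| = sqrt(0.783699) = 0.8853 for both roots.
Moduli of all roots: 0.8853, 0.8853.
All moduli strictly greater than 1? No.
Verdict: Not stationary.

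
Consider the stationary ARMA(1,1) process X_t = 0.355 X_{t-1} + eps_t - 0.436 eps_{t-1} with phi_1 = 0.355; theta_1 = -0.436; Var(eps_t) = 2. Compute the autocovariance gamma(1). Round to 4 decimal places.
\gamma(1) = -0.1567

Multiply the model equation by X_{t-k} and take expectations. With theta_0 = psi_0 = 1 and psi_j the MA(infinity) weights, this gives
  gamma(k) - sum_i phi_i gamma(k-i) = c_k,
  c_k = sigma^2 * sum_{j=k..q} theta_j psi_{j-k}   (c_k = 0 for k > q),
using gamma(-m) = gamma(m).
psi-weights needed (psi_j = theta_j + sum_i phi_i psi_{j-i}):
  psi_1 = theta_1 + phi_1 = -0.436 + (0.355) = -0.081
Right-hand sides:
  c_0 = sigma^2 (1 + theta_1 psi_1) = 2 * (1 + (-0.436)(-0.081)) = 2 * 1.035316 = 2.070632
  c_1 = sigma^2 theta_1 = 2 * (-0.436) = -0.872
  c_2 = 0
Equations for k = 0 and k = 1 (AR order 1):
  gamma(0) = phi_1 gamma(1) + c_0
  gamma(1) = phi_1 gamma(0) + c_1
Substituting the second into the first: gamma(0) (1 - phi_1^2) = c_0 + phi_1 c_1, so
  gamma(0) = (c_0 + phi_1 c_1) / (1 - phi_1^2) = (2.070632 + (0.355)(-0.872)) / (1 - (0.355)^2) = 1.761072 / 0.873975 = 2.015014.
  gamma(1) = phi_1 gamma(0) + c_1 = (0.355)(2.015014) + (-0.872) = -0.15667.
Therefore gamma(1) = -0.1567 (to 4 decimal places).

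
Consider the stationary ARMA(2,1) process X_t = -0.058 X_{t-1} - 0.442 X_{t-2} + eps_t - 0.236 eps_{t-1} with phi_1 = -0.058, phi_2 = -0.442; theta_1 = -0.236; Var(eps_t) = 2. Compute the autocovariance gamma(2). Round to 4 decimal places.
\gamma(2) = -1.1574

Multiply the model equation by X_{t-k} and take expectations. With theta_0 = psi_0 = 1 and psi_j the MA(infinity) weights, this gives
  gamma(k) - sum_i phi_i gamma(k-i) = c_k,
  c_k = sigma^2 * sum_{j=k..q} theta_j psi_{j-k}   (c_k = 0 for k > q),
using gamma(-m) = gamma(m).
psi-weights needed (psi_j = theta_j + sum_i phi_i psi_{j-i}):
  psi_1 = theta_1 + phi_1 = -0.236 + (-0.058) = -0.294
Right-hand sides:
  c_0 = sigma^2 (1 + theta_1 psi_1) = 2 * (1 + (-0.236)(-0.294)) = 2 * 1.069384 = 2.138768
  c_1 = sigma^2 theta_1 = 2 * (-0.236) = -0.472
  c_2 = 0
Equations for k = 0, 1, 2 (AR order 2, c_2 = 0):
  (E0) gamma(0) = phi_1 gamma(1) + phi_2 gamma(2) + c_0
  (E1) gamma(1) = phi_1 gamma(0) + phi_2 gamma(1) + c_1
  (E2) gamma(2) = phi_1 gamma(1) + phi_2 gamma(0)
From (E1): gamma(1) = A gamma(0) + B with
  A = phi_1 / (1 - phi_2) = -0.058 / 1.442 = -0.040222,   B = c_1 / (1 - phi_2) = -0.472 / 1.442 = -0.327323.
Insert (E2) into (E0): gamma(0) (1 - phi_2^2) = phi_1 (1 + phi_2) gamma(1) + c_0.
  phi_1 (1 + phi_2) = (-0.058)(0.558) = -0.032364,   1 - phi_2^2 = 0.804636.
Replace gamma(1) by A gamma(0) + B and collect gamma(0):
  gamma(0) [0.804636 - (-0.032364)(-0.040222)] = (-0.032364)(-0.327323) + 2.138768
  gamma(0) * 0.803334 = 2.149361
  gamma(0) = 2.149361 / 0.803334 = 2.675551.
  gamma(1) = A gamma(0) + B = (-0.040222)(2.675551) + (-0.327323) = -0.434939.
  gamma(2) = phi_1 gamma(1) + phi_2 gamma(0) = (-0.058)(-0.434939) + (-0.442)(2.675551) = -1.157367.
Therefore gamma(2) = -1.1574 (to 4 decimal places).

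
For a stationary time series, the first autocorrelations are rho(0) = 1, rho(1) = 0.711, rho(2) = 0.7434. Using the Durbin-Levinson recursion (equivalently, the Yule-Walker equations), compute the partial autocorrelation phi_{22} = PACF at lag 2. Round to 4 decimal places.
\phi_{22} = 0.4811

The PACF at lag k is phi_{kk}, the last component of the solution
to the Yule-Walker system G_k phi = r_k where
  (G_k)_{ij} = rho(|i - j|), (r_k)_i = rho(i), i,j = 1..k.
Equivalently, Durbin-Levinson gives phi_{kk} iteratively:
  phi_{11} = rho(1)
  phi_{kk} = [rho(k) - sum_{j=1..k-1} phi_{k-1,j} rho(k-j)]
            / [1 - sum_{j=1..k-1} phi_{k-1,j} rho(j)],
  phi_{k,j} = phi_{k-1,j} - phi_{kk} phi_{k-1,k-j},  j = 1..k-1.
Step k = 1:
  phi_11 = rho(1) = 0.711.
Step k = 2:
  phi_22 = [rho(2) - phi_11 rho(1)] / [1 - phi_11 rho(1)] = [0.7434 - (0.711)(0.711)] / [1 - (0.711)(0.711)]
         = 0.237879 / 0.494479 = 0.4811.
Therefore phi_{22} = 0.4811.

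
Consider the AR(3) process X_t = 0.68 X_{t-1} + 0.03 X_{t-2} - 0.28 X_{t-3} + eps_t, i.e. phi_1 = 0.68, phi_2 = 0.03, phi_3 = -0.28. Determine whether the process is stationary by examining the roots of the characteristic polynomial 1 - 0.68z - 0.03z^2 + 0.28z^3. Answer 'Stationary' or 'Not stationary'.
\text{Stationary}

The AR(p) characteristic polynomial is P(z) = 1 - 0.68z - 0.03z^2 + 0.28z^3.
Stationarity requires all roots to lie outside the unit circle, i.e. |z| > 1 for every root.
Degree 3: look for a simple real root z0 first, then factor out (1 - z/z0) and solve the remaining quadratic.
Testing z0 = -2: P(-2) = 1 + (-0.68)(-2) + (-0.03)(-2)^2 + (0.28)(-2)^3
  = 1 + (1.36) + (-0.12) + (-2.24) = 0.  So z_0 = -2 is a root, |z_0| = 2.
Divide out the factor (1 + 0.5 z) = (1 - z/z0) (since 1/z0 = -0.5):
  P(z) = (1 + 0.5 z)(1 + (-1.18) z + (0.56) z^2)
  [check: z-coef -1.18 - (-0.5) = -0.68; z^2-coef 0.56 - (-0.5)(-1.18) = -0.03; z^3-coef -(-0.5)(0.56) = 0.28.]
Remaining roots from the quadratic factor 1 + (-1.18) z + (0.56) z^2:
  Set 1 + (-1.18) z + (0.56) z^2 = 0, i.e. a z^2 + b z + c = 0 with a = 0.56, b = -1.18, c = 1.
  Discriminant D = b^2 - 4ac = (-1.18)^2 - 4*(0.56)*1 = 1.3924 - (2.24) = -0.8476.
  D < 0, so the roots are the complex-conjugate pair z = (-b +/- i sqrt(-D)) / (2a) = 1.0536 +/- 0.822i.
  For a conjugate pair |z|^2 = z * conj(z) = (product of roots) = c/a = 1/(0.56) = 1.785714, so |z| = sqrt(1.785714) = 1.3363 for both roots.
Moduli of all roots: 2.0000, 1.3363, 1.3363.
All moduli strictly greater than 1? Yes.
Verdict: Stationary.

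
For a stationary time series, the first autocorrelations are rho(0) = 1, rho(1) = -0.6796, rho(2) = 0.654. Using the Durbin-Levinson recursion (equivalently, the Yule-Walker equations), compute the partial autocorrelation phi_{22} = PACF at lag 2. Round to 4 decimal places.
\phi_{22} = 0.3570

The PACF at lag k is phi_{kk}, the last component of the solution
to the Yule-Walker system G_k phi = r_k where
  (G_k)_{ij} = rho(|i - j|), (r_k)_i = rho(i), i,j = 1..k.
Equivalently, Durbin-Levinson gives phi_{kk} iteratively:
  phi_{11} = rho(1)
  phi_{kk} = [rho(k) - sum_{j=1..k-1} phi_{k-1,j} rho(k-j)]
            / [1 - sum_{j=1..k-1} phi_{k-1,j} rho(j)],
  phi_{k,j} = phi_{k-1,j} - phi_{kk} phi_{k-1,k-j},  j = 1..k-1.
Step k = 1:
  phi_11 = rho(1) = -0.6796.
Step k = 2:
  phi_22 = [rho(2) - phi_11 rho(1)] / [1 - phi_11 rho(1)] = [0.654 - (-0.6796)(-0.6796)] / [1 - (-0.6796)(-0.6796)]
         = 0.19214384 / 0.53814384 = 0.357.
Therefore phi_{22} = 0.3570.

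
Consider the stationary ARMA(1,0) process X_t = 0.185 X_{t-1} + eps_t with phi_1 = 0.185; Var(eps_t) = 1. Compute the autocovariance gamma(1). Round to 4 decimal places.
\gamma(1) = 0.1916

Multiply the model equation by X_{t-k} and take expectations. With theta_0 = psi_0 = 1 and psi_j the MA(infinity) weights, this gives
  gamma(k) - sum_i phi_i gamma(k-i) = c_k,
  c_k = sigma^2 * sum_{j=k..q} theta_j psi_{j-k}   (c_k = 0 for k > q),
using gamma(-m) = gamma(m).
Pure AR (q = 0): c_0 = sigma^2 = 1, c_k = 0 for k >= 1.
Equations for k = 0 and k = 1 (AR order 1):
  gamma(0) = phi_1 gamma(1) + c_0
  gamma(1) = phi_1 gamma(0) + c_1
Substituting the second into the first: gamma(0) (1 - phi_1^2) = c_0 + phi_1 c_1, so
  gamma(0) = c_0 / (1 - phi_1^2) = 1 / (1 - (0.185)^2) = 1 / 0.965775 = 1.035438.
  gamma(1) = phi_1 gamma(0) = (0.185)(1.035438) = 0.191556.
Therefore gamma(1) = 0.1916 (to 4 decimal places).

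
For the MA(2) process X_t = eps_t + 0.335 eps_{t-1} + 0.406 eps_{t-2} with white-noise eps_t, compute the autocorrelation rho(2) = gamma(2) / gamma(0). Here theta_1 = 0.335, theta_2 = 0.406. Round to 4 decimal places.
\rho(2) = 0.3179

For an MA(q) process with theta_0 = 1, the autocovariance is
  gamma(k) = sigma^2 * sum_{i=0..q-k} theta_i * theta_{i+k},
and rho(k) = gamma(k) / gamma(0). Sigma^2 cancels.
  numerator   = (1)*(0.406) = 0.406.
  denominator = (1)^2 + (0.335)^2 + (0.406)^2 = 1.277061.
  rho(2) = 0.406 / 1.277061 = 0.3179.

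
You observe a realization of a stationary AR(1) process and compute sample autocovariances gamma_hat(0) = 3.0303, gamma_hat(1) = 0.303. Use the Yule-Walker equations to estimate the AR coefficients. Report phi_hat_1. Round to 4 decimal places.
\hat\phi_{1} = 0.1000

The Yule-Walker equations for an AR(p) process read, in matrix form,
  Gamma_p phi = r_p,   with   (Gamma_p)_{ij} = gamma(|i - j|),
                       (r_p)_i = gamma(i),   i,j = 1..p.
Substitute the sample gammas (Toeplitz matrix and right-hand side of size 1):
  Gamma_p = [[3.0303]]
  r_p     = [0.303]
With p = 1 this is the single equation gamma(0) phi_1 = gamma(1):
  phi_hat_1 = gamma(1) / gamma(0) = 0.303 / 3.0303 = 0.1000.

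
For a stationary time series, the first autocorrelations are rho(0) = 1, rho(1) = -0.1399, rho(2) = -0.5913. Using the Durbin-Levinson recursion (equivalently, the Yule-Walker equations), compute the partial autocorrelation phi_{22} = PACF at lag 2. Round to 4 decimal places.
\phi_{22} = -0.6231

The PACF at lag k is phi_{kk}, the last component of the solution
to the Yule-Walker system G_k phi = r_k where
  (G_k)_{ij} = rho(|i - j|), (r_k)_i = rho(i), i,j = 1..k.
Equivalently, Durbin-Levinson gives phi_{kk} iteratively:
  phi_{11} = rho(1)
  phi_{kk} = [rho(k) - sum_{j=1..k-1} phi_{k-1,j} rho(k-j)]
            / [1 - sum_{j=1..k-1} phi_{k-1,j} rho(j)],
  phi_{k,j} = phi_{k-1,j} - phi_{kk} phi_{k-1,k-j},  j = 1..k-1.
Step k = 1:
  phi_11 = rho(1) = -0.1399.
Step k = 2:
  phi_22 = [rho(2) - phi_11 rho(1)] / [1 - phi_11 rho(1)] = [-0.5913 - (-0.1399)(-0.1399)] / [1 - (-0.1399)(-0.1399)]
         = -0.61087201 / 0.98042799 = -0.6231.
Therefore phi_{22} = -0.6231.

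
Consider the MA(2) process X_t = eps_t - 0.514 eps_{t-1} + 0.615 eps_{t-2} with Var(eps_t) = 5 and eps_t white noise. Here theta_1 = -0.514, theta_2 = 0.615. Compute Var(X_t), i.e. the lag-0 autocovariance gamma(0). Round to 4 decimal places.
\gamma(0) = 8.2121

For an MA(q) process X_t = eps_t + sum_i theta_i eps_{t-i} with
Var(eps_t) = sigma^2, the variance is
  gamma(0) = sigma^2 * (1 + sum_i theta_i^2).
  sum_i theta_i^2 = (-0.514)^2 + (0.615)^2 = 0.264196 + 0.378225 = 0.642421.
  gamma(0) = 5 * (1 + 0.642421) = 5 * 1.642421 = 8.212105, which rounds to 8.2121.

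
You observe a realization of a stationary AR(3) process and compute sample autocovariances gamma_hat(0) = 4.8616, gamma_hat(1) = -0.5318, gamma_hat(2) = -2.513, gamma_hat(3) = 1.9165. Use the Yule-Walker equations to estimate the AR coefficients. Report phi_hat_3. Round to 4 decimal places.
\hat\phi_{3} = 0.3530

The Yule-Walker equations for an AR(p) process read, in matrix form,
  Gamma_p phi = r_p,   with   (Gamma_p)_{ij} = gamma(|i - j|),
                       (r_p)_i = gamma(i),   i,j = 1..p.
Substitute the sample gammas (Toeplitz matrix and right-hand side of size 3):
  Gamma_p = [[4.8616, -0.5318, -2.513], [-0.5318, 4.8616, -0.5318], [-2.513, -0.5318, 4.8616]]
  r_p     = [-0.5318, -2.513, 1.9165]
Written out (R1..R3):
  (R1) 4.8616 phi_1 - 0.5318 phi_2 - 2.513 phi_3 = -0.5318
  (R2) -0.5318 phi_1 + 4.8616 phi_2 - 0.5318 phi_3 = -2.513
  (R3) -2.513 phi_1 - 0.5318 phi_2 + 4.8616 phi_3 = 1.9165
Gaussian elimination:
  R2 <- R2 - (-0.5318/4.8616) R1 = R2 - (-0.109388) R1:  4.803428 phi_2 - 0.806692 phi_3 = -2.571172
  R3 <- R3 - (-2.513/4.8616) R1 = R3 - (-0.516908) R1:  -0.806692 phi_2 + 3.56261 phi_3 = 1.641608
  R3 <- R3 - (-0.806692/4.803428) R2 = R3 - (-0.167941) R2:  3.427134 phi_3 = 1.209803
Back-substitution:
  phi_hat_3 = 1.209803 / 3.427134 = 0.353007
  phi_hat_2 = (-2.571172 - (-0.806692)(0.353007)) / 4.803428 = -0.475994
  phi_hat_1 = (-0.5318 - (-0.5318)(-0.475994) - (-2.513)(0.353007)) / 4.8616 = 0.021016
So phi_hat = [0.0210, -0.4760, 0.3530].
Therefore phi_hat_3 = 0.3530.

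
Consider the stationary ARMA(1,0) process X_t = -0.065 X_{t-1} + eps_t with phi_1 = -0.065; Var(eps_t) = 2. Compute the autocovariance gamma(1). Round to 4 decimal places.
\gamma(1) = -0.1306

Multiply the model equation by X_{t-k} and take expectations. With theta_0 = psi_0 = 1 and psi_j the MA(infinity) weights, this gives
  gamma(k) - sum_i phi_i gamma(k-i) = c_k,
  c_k = sigma^2 * sum_{j=k..q} theta_j psi_{j-k}   (c_k = 0 for k > q),
using gamma(-m) = gamma(m).
Pure AR (q = 0): c_0 = sigma^2 = 2, c_k = 0 for k >= 1.
Equations for k = 0 and k = 1 (AR order 1):
  gamma(0) = phi_1 gamma(1) + c_0
  gamma(1) = phi_1 gamma(0) + c_1
Substituting the second into the first: gamma(0) (1 - phi_1^2) = c_0 + phi_1 c_1, so
  gamma(0) = c_0 / (1 - phi_1^2) = 2 / (1 - (-0.065)^2) = 2 / 0.995775 = 2.008486.
  gamma(1) = phi_1 gamma(0) = (-0.065)(2.008486) = -0.130552.
Therefore gamma(1) = -0.1306 (to 4 decimal places).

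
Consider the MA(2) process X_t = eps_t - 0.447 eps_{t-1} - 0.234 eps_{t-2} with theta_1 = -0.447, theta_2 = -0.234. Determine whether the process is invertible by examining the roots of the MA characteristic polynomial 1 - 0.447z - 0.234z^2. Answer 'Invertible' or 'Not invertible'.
\text{Invertible}

The MA(q) characteristic polynomial is P(z) = 1 - 0.447z - 0.234z^2.
Invertibility requires all roots to lie outside the unit circle, i.e. |z| > 1 for every root.
Set 1 + (-0.447) z + (-0.234) z^2 = 0, i.e. a z^2 + b z + c = 0 with a = -0.234, b = -0.447, c = 1.
Discriminant D = b^2 - 4ac = (-0.447)^2 - 4*(-0.234)*1 = 0.199809 - (-0.936) = 1.135809.
D >= 0, so the roots are real: z = (-b +/- sqrt(D)) / (2a) = (0.447 +/- 1.065743) / (-0.468).
  z_1 = (0.447 + 1.065743) / (-0.468) = -3.2324,   |z_1| = 3.2324.
  z_2 = (0.447 - 1.065743) / (-0.468) = 1.3221,   |z_2| = 1.3221.
Moduli of all roots: 3.2324, 1.3221.
All moduli strictly greater than 1? Yes.
Verdict: Invertible.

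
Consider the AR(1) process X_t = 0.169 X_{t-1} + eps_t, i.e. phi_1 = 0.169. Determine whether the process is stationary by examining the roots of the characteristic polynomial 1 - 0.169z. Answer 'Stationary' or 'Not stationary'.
\text{Stationary}

The AR(p) characteristic polynomial is P(z) = 1 - 0.169z.
Stationarity requires all roots to lie outside the unit circle, i.e. |z| > 1 for every root.
This is linear in z: 1 + (-0.169) z = 0  =>  z = -1/(-0.169) = 5.91716,  |z| = 5.91716.
Moduli of all roots: 5.9172.
All moduli strictly greater than 1? Yes.
Verdict: Stationary.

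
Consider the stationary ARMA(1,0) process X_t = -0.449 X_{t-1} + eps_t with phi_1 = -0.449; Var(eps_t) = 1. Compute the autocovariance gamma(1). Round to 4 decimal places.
\gamma(1) = -0.5624

Multiply the model equation by X_{t-k} and take expectations. With theta_0 = psi_0 = 1 and psi_j the MA(infinity) weights, this gives
  gamma(k) - sum_i phi_i gamma(k-i) = c_k,
  c_k = sigma^2 * sum_{j=k..q} theta_j psi_{j-k}   (c_k = 0 for k > q),
using gamma(-m) = gamma(m).
Pure AR (q = 0): c_0 = sigma^2 = 1, c_k = 0 for k >= 1.
Equations for k = 0 and k = 1 (AR order 1):
  gamma(0) = phi_1 gamma(1) + c_0
  gamma(1) = phi_1 gamma(0) + c_1
Substituting the second into the first: gamma(0) (1 - phi_1^2) = c_0 + phi_1 c_1, so
  gamma(0) = c_0 / (1 - phi_1^2) = 1 / (1 - (-0.449)^2) = 1 / 0.798399 = 1.252507.
  gamma(1) = phi_1 gamma(0) = (-0.449)(1.252507) = -0.562375.
Therefore gamma(1) = -0.5624 (to 4 decimal places).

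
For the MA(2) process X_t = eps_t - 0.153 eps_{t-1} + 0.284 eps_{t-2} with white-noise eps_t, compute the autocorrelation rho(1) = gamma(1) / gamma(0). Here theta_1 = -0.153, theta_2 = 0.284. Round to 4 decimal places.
\rho(1) = -0.1779

For an MA(q) process with theta_0 = 1, the autocovariance is
  gamma(k) = sigma^2 * sum_{i=0..q-k} theta_i * theta_{i+k},
and rho(k) = gamma(k) / gamma(0). Sigma^2 cancels.
  numerator   = (1)*(-0.153) + (-0.153)*(0.284) = -0.196452.
  denominator = (1)^2 + (-0.153)^2 + (0.284)^2 = 1.104065.
  rho(1) = -0.196452 / 1.104065 = -0.1779.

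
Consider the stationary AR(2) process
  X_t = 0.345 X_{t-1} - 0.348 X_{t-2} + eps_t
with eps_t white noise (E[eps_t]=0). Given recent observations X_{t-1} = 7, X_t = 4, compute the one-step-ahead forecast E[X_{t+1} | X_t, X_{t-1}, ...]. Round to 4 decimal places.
E[X_{t+1} \mid \mathcal F_t] = -1.0560

For an AR(p) model X_t = c + sum_i phi_i X_{t-i} + eps_t, the
one-step-ahead conditional mean is
  E[X_{t+1} | X_t, ...] = c + sum_i phi_i X_{t+1-i}.
Substitute known values:
  E[X_{t+1} | ...] = (0.345) * (4) + (-0.348) * (7)
                   = -1.0560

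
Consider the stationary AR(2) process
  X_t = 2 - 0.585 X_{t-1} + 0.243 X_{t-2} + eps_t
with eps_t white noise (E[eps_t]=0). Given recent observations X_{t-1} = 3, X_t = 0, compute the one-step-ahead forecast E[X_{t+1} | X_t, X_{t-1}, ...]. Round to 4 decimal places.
E[X_{t+1} \mid \mathcal F_t] = 2.7290

For an AR(p) model X_t = c + sum_i phi_i X_{t-i} + eps_t, the
one-step-ahead conditional mean is
  E[X_{t+1} | X_t, ...] = c + sum_i phi_i X_{t+1-i}.
Substitute known values:
  E[X_{t+1} | ...] = 2 + (-0.585) * (0) + (0.243) * (3)
                   = 2.7290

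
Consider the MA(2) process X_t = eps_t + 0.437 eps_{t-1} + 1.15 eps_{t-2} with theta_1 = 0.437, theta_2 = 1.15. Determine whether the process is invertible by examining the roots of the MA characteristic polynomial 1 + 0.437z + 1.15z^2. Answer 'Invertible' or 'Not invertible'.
\text{Not invertible}

The MA(q) characteristic polynomial is P(z) = 1 + 0.437z + 1.15z^2.
Invertibility requires all roots to lie outside the unit circle, i.e. |z| > 1 for every root.
Set 1 + (0.437) z + (1.15) z^2 = 0, i.e. a z^2 + b z + c = 0 with a = 1.15, b = 0.437, c = 1.
Discriminant D = b^2 - 4ac = (0.437)^2 - 4*(1.15)*1 = 0.190969 - (4.6) = -4.409031.
D < 0, so the roots are the complex-conjugate pair z = (-b +/- i sqrt(-D)) / (2a) = -0.19 +/- 0.9129i.
For a conjugate pair |z|^2 = z * conj(z) = (product of roots) = c/a = 1/(1.15) = 0.869565, so |z| = sqrt(0.869565) = 0.9325 for both roots.
Moduli of all roots: 0.9325, 0.9325.
All moduli strictly greater than 1? No.
Verdict: Not invertible.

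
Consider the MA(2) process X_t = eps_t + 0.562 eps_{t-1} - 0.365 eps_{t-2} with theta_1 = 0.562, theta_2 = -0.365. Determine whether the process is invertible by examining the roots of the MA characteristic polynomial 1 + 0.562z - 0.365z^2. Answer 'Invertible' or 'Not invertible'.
\text{Invertible}

The MA(q) characteristic polynomial is P(z) = 1 + 0.562z - 0.365z^2.
Invertibility requires all roots to lie outside the unit circle, i.e. |z| > 1 for every root.
Set 1 + (0.562) z + (-0.365) z^2 = 0, i.e. a z^2 + b z + c = 0 with a = -0.365, b = 0.562, c = 1.
Discriminant D = b^2 - 4ac = (0.562)^2 - 4*(-0.365)*1 = 0.315844 - (-1.46) = 1.775844.
D >= 0, so the roots are real: z = (-b +/- sqrt(D)) / (2a) = (-0.562 +/- 1.332608) / (-0.73).
  z_1 = (-0.562 + 1.332608) / (-0.73) = -1.0556,   |z_1| = 1.0556.
  z_2 = (-0.562 - 1.332608) / (-0.73) = 2.5954,   |z_2| = 2.5954.
Moduli of all roots: 1.0556, 2.5954.
All moduli strictly greater than 1? Yes.
Verdict: Invertible.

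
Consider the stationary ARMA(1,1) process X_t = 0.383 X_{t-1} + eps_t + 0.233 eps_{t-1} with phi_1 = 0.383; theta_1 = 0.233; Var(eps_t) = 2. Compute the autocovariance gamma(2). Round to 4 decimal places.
\gamma(2) = 0.6023

Multiply the model equation by X_{t-k} and take expectations. With theta_0 = psi_0 = 1 and psi_j the MA(infinity) weights, this gives
  gamma(k) - sum_i phi_i gamma(k-i) = c_k,
  c_k = sigma^2 * sum_{j=k..q} theta_j psi_{j-k}   (c_k = 0 for k > q),
using gamma(-m) = gamma(m).
psi-weights needed (psi_j = theta_j + sum_i phi_i psi_{j-i}):
  psi_1 = theta_1 + phi_1 = 0.233 + (0.383) = 0.616
Right-hand sides:
  c_0 = sigma^2 (1 + theta_1 psi_1) = 2 * (1 + (0.233)(0.616)) = 2 * 1.143528 = 2.287056
  c_1 = sigma^2 theta_1 = 2 * (0.233) = 0.466
  c_2 = 0
Equations for k = 0 and k = 1 (AR order 1):
  gamma(0) = phi_1 gamma(1) + c_0
  gamma(1) = phi_1 gamma(0) + c_1
Substituting the second into the first: gamma(0) (1 - phi_1^2) = c_0 + phi_1 c_1, so
  gamma(0) = (c_0 + phi_1 c_1) / (1 - phi_1^2) = (2.287056 + (0.383)(0.466)) / (1 - (0.383)^2) = 2.465534 / 0.853311 = 2.889373.
  gamma(1) = phi_1 gamma(0) + c_1 = (0.383)(2.889373) + (0.466) = 1.57263.
For k = 2 (> q): gamma(2) = phi_1 gamma(1) = (0.383)(1.57263) = 0.602317.
Therefore gamma(2) = 0.6023 (to 4 decimal places).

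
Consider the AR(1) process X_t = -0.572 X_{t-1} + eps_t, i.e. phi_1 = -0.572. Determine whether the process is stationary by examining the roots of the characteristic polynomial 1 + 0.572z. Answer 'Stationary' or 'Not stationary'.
\text{Stationary}

The AR(p) characteristic polynomial is P(z) = 1 + 0.572z.
Stationarity requires all roots to lie outside the unit circle, i.e. |z| > 1 for every root.
This is linear in z: 1 + (0.572) z = 0  =>  z = -1/(0.572) = -1.748252,  |z| = 1.748252.
Moduli of all roots: 1.7483.
All moduli strictly greater than 1? Yes.
Verdict: Stationary.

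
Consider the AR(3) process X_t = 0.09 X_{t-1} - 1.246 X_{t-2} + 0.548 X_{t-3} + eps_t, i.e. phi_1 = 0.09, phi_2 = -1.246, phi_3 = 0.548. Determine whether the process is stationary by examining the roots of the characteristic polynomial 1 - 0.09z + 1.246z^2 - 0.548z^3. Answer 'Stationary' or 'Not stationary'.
\text{Not stationary}

The AR(p) characteristic polynomial is P(z) = 1 - 0.09z + 1.246z^2 - 0.548z^3.
Stationarity requires all roots to lie outside the unit circle, i.e. |z| > 1 for every root.
Degree 3: look for a simple real root z0 first, then factor out (1 - z/z0) and solve the remaining quadratic.
Testing z0 = 2.5: P(2.5) = 1 + (-0.09)(2.5) + (1.246)(2.5)^2 + (-0.548)(2.5)^3
  = 1 + (-0.225) + (7.7875) + (-8.5625) = 0.  So z_0 = 2.5 is a root, |z_0| = 2.5.
Divide out the factor (1 - 0.4 z) = (1 - z/z0) (since 1/z0 = 0.4):
  P(z) = (1 - 0.4 z)(1 + (0.31) z + (1.37) z^2)
  [check: z-coef 0.31 - (0.4) = -0.09; z^2-coef 1.37 - (0.4)(0.31) = 1.246; z^3-coef -(0.4)(1.37) = -0.548.]
Remaining roots from the quadratic factor 1 + (0.31) z + (1.37) z^2:
  Set 1 + (0.31) z + (1.37) z^2 = 0, i.e. a z^2 + b z + c = 0 with a = 1.37, b = 0.31, c = 1.
  Discriminant D = b^2 - 4ac = (0.31)^2 - 4*(1.37)*1 = 0.0961 - (5.48) = -5.3839.
  D < 0, so the roots are the complex-conjugate pair z = (-b +/- i sqrt(-D)) / (2a) = -0.1131 +/- 0.8468i.
  For a conjugate pair |z|^2 = z * conj(z) = (product of roots) = c/a = 1/(1.37) = 0.729927, so |z| = sqrt(0.729927) = 0.8544 for both roots.
Moduli of all roots: 2.5000, 0.8544, 0.8544.
All moduli strictly greater than 1? No.
Verdict: Not stationary.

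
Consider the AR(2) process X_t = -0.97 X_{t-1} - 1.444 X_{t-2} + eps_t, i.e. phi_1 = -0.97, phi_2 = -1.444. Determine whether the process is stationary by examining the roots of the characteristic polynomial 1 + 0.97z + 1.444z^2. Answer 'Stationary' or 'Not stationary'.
\text{Not stationary}

The AR(p) characteristic polynomial is P(z) = 1 + 0.97z + 1.444z^2.
Stationarity requires all roots to lie outside the unit circle, i.e. |z| > 1 for every root.
Set 1 + (0.97) z + (1.444) z^2 = 0, i.e. a z^2 + b z + c = 0 with a = 1.444, b = 0.97, c = 1.
Discriminant D = b^2 - 4ac = (0.97)^2 - 4*(1.444)*1 = 0.9409 - (5.776) = -4.8351.
D < 0, so the roots are the complex-conjugate pair z = (-b +/- i sqrt(-D)) / (2a) = -0.3359 +/- 0.7614i.
For a conjugate pair |z|^2 = z * conj(z) = (product of roots) = c/a = 1/(1.444) = 0.692521, so |z| = sqrt(0.692521) = 0.8322 for both roots.
Moduli of all roots: 0.8322, 0.8322.
All moduli strictly greater than 1? No.
Verdict: Not stationary.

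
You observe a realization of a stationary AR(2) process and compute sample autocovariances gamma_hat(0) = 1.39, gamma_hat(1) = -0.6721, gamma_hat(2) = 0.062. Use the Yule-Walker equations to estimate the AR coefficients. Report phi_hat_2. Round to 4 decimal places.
\hat\phi_{2} = -0.2469

The Yule-Walker equations for an AR(p) process read, in matrix form,
  Gamma_p phi = r_p,   with   (Gamma_p)_{ij} = gamma(|i - j|),
                       (r_p)_i = gamma(i),   i,j = 1..p.
Substitute the sample gammas (Toeplitz matrix and right-hand side of size 2):
  Gamma_p = [[1.39, -0.6721], [-0.6721, 1.39]]
  r_p     = [-0.6721, 0.062]
Written out:
  1.39 phi_1 - 0.6721 phi_2 = -0.6721
  -0.6721 phi_1 + 1.39 phi_2 = 0.062
Solve by Cramer's rule:
  det = gamma(0)^2 - gamma(1)^2 = (1.39)^2 - (-0.6721)^2 = 1.9321 - 0.45171841 = 1.48038159
  phi_hat_1 = [gamma(1) gamma(0) - gamma(1) gamma(2)] / det = [(-0.6721)(1.39) - (-0.6721)(0.062)] / 1.48038159 = -0.8925488 / 1.48038159 = -0.6029
  phi_hat_2 = [gamma(0) gamma(2) - gamma(1)^2] / det = [(1.39)(0.062) - (-0.6721)^2] / 1.48038159 = -0.36553841 / 1.48038159 = -0.2469
So phi_hat = [-0.6029, -0.2469].
Therefore phi_hat_2 = -0.2469.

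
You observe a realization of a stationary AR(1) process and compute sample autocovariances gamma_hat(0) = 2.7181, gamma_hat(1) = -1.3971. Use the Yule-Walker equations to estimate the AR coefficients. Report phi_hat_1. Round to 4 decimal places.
\hat\phi_{1} = -0.5140

The Yule-Walker equations for an AR(p) process read, in matrix form,
  Gamma_p phi = r_p,   with   (Gamma_p)_{ij} = gamma(|i - j|),
                       (r_p)_i = gamma(i),   i,j = 1..p.
Substitute the sample gammas (Toeplitz matrix and right-hand side of size 1):
  Gamma_p = [[2.7181]]
  r_p     = [-1.3971]
With p = 1 this is the single equation gamma(0) phi_1 = gamma(1):
  phi_hat_1 = gamma(1) / gamma(0) = -1.3971 / 2.7181 = -0.5140.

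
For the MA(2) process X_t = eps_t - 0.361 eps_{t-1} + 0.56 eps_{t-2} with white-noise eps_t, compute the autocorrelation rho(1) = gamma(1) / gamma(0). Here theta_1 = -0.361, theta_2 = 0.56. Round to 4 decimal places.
\rho(1) = -0.3900

For an MA(q) process with theta_0 = 1, the autocovariance is
  gamma(k) = sigma^2 * sum_{i=0..q-k} theta_i * theta_{i+k},
and rho(k) = gamma(k) / gamma(0). Sigma^2 cancels.
  numerator   = (1)*(-0.361) + (-0.361)*(0.56) = -0.56316.
  denominator = (1)^2 + (-0.361)^2 + (0.56)^2 = 1.443921.
  rho(1) = -0.56316 / 1.443921 = -0.3900.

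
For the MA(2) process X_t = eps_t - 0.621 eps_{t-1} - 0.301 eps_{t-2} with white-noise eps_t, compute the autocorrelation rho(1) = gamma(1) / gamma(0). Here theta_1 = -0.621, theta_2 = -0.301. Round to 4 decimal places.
\rho(1) = -0.2940

For an MA(q) process with theta_0 = 1, the autocovariance is
  gamma(k) = sigma^2 * sum_{i=0..q-k} theta_i * theta_{i+k},
and rho(k) = gamma(k) / gamma(0). Sigma^2 cancels.
  numerator   = (1)*(-0.621) + (-0.621)*(-0.301) = -0.434079.
  denominator = (1)^2 + (-0.621)^2 + (-0.301)^2 = 1.476242.
  rho(1) = -0.434079 / 1.476242 = -0.2940.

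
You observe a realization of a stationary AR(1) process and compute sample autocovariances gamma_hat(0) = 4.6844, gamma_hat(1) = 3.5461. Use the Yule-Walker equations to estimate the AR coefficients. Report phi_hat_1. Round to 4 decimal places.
\hat\phi_{1} = 0.7570

The Yule-Walker equations for an AR(p) process read, in matrix form,
  Gamma_p phi = r_p,   with   (Gamma_p)_{ij} = gamma(|i - j|),
                       (r_p)_i = gamma(i),   i,j = 1..p.
Substitute the sample gammas (Toeplitz matrix and right-hand side of size 1):
  Gamma_p = [[4.6844]]
  r_p     = [3.5461]
With p = 1 this is the single equation gamma(0) phi_1 = gamma(1):
  phi_hat_1 = gamma(1) / gamma(0) = 3.5461 / 4.6844 = 0.7570.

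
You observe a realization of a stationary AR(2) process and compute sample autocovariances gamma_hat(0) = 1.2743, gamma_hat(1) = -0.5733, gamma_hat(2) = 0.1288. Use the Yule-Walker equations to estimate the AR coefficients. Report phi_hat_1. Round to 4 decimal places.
\hat\phi_{1} = -0.5071

The Yule-Walker equations for an AR(p) process read, in matrix form,
  Gamma_p phi = r_p,   with   (Gamma_p)_{ij} = gamma(|i - j|),
                       (r_p)_i = gamma(i),   i,j = 1..p.
Substitute the sample gammas (Toeplitz matrix and right-hand side of size 2):
  Gamma_p = [[1.2743, -0.5733], [-0.5733, 1.2743]]
  r_p     = [-0.5733, 0.1288]
Written out:
  1.2743 phi_1 - 0.5733 phi_2 = -0.5733
  -0.5733 phi_1 + 1.2743 phi_2 = 0.1288
Solve by Cramer's rule:
  det = gamma(0)^2 - gamma(1)^2 = (1.2743)^2 - (-0.5733)^2 = 1.62384049 - 0.32867289 = 1.2951676
  phi_hat_1 = [gamma(1) gamma(0) - gamma(1) gamma(2)] / det = [(-0.5733)(1.2743) - (-0.5733)(0.1288)] / 1.2951676 = -0.65671515 / 1.2951676 = -0.5071
  phi_hat_2 = [gamma(0) gamma(2) - gamma(1)^2] / det = [(1.2743)(0.1288) - (-0.5733)^2] / 1.2951676 = -0.16454305 / 1.2951676 = -0.127
So phi_hat = [-0.5071, -0.1270].
Therefore phi_hat_1 = -0.5071.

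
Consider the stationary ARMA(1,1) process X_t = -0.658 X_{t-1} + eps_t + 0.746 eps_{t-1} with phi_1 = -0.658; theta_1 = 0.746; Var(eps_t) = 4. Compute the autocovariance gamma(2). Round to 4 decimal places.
\gamma(2) = -0.2080

Multiply the model equation by X_{t-k} and take expectations. With theta_0 = psi_0 = 1 and psi_j the MA(infinity) weights, this gives
  gamma(k) - sum_i phi_i gamma(k-i) = c_k,
  c_k = sigma^2 * sum_{j=k..q} theta_j psi_{j-k}   (c_k = 0 for k > q),
using gamma(-m) = gamma(m).
psi-weights needed (psi_j = theta_j + sum_i phi_i psi_{j-i}):
  psi_1 = theta_1 + phi_1 = 0.746 + (-0.658) = 0.088
Right-hand sides:
  c_0 = sigma^2 (1 + theta_1 psi_1) = 4 * (1 + (0.746)(0.088)) = 4 * 1.065648 = 4.262592
  c_1 = sigma^2 theta_1 = 4 * (0.746) = 2.984
  c_2 = 0
Equations for k = 0 and k = 1 (AR order 1):
  gamma(0) = phi_1 gamma(1) + c_0
  gamma(1) = phi_1 gamma(0) + c_1
Substituting the second into the first: gamma(0) (1 - phi_1^2) = c_0 + phi_1 c_1, so
  gamma(0) = (c_0 + phi_1 c_1) / (1 - phi_1^2) = (4.262592 + (-0.658)(2.984)) / (1 - (-0.658)^2) = 2.29912 / 0.567036 = 4.054628.
  gamma(1) = phi_1 gamma(0) + c_1 = (-0.658)(4.054628) + (2.984) = 0.316055.
For k = 2 (> q): gamma(2) = phi_1 gamma(1) = (-0.658)(0.316055) = -0.207964.
Therefore gamma(2) = -0.2080 (to 4 decimal places).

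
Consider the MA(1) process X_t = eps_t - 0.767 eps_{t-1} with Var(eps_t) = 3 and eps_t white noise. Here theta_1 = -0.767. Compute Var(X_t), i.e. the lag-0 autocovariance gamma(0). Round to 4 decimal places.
\gamma(0) = 4.7649

For an MA(q) process X_t = eps_t + sum_i theta_i eps_{t-i} with
Var(eps_t) = sigma^2, the variance is
  gamma(0) = sigma^2 * (1 + sum_i theta_i^2).
  sum_i theta_i^2 = (-0.767)^2 = 0.588289.
  gamma(0) = 3 * (1 + 0.588289) = 3 * 1.588289 = 4.764867, which rounds to 4.7649.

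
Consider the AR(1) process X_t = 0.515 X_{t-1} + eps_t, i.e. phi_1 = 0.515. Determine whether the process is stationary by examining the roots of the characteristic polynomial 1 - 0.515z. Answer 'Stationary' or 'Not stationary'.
\text{Stationary}

The AR(p) characteristic polynomial is P(z) = 1 - 0.515z.
Stationarity requires all roots to lie outside the unit circle, i.e. |z| > 1 for every root.
This is linear in z: 1 + (-0.515) z = 0  =>  z = -1/(-0.515) = 1.941748,  |z| = 1.941748.
Moduli of all roots: 1.9417.
All moduli strictly greater than 1? Yes.
Verdict: Stationary.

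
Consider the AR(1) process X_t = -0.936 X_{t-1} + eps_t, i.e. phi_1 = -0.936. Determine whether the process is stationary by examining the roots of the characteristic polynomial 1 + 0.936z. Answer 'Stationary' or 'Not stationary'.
\text{Stationary}

The AR(p) characteristic polynomial is P(z) = 1 + 0.936z.
Stationarity requires all roots to lie outside the unit circle, i.e. |z| > 1 for every root.
This is linear in z: 1 + (0.936) z = 0  =>  z = -1/(0.936) = -1.068376,  |z| = 1.068376.
Moduli of all roots: 1.0684.
All moduli strictly greater than 1? Yes.
Verdict: Stationary.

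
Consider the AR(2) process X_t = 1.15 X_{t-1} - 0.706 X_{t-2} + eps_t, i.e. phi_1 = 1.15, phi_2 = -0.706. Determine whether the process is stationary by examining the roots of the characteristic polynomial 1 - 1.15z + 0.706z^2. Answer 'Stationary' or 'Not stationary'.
\text{Stationary}

The AR(p) characteristic polynomial is P(z) = 1 - 1.15z + 0.706z^2.
Stationarity requires all roots to lie outside the unit circle, i.e. |z| > 1 for every root.
Set 1 + (-1.15) z + (0.706) z^2 = 0, i.e. a z^2 + b z + c = 0 with a = 0.706, b = -1.15, c = 1.
Discriminant D = b^2 - 4ac = (-1.15)^2 - 4*(0.706)*1 = 1.3225 - (2.824) = -1.5015.
D < 0, so the roots are the complex-conjugate pair z = (-b +/- i sqrt(-D)) / (2a) = 0.8144 +/- 0.8678i.
For a conjugate pair |z|^2 = z * conj(z) = (product of roots) = c/a = 1/(0.706) = 1.416431, so |z| = sqrt(1.416431) = 1.1901 for both roots.
Moduli of all roots: 1.1901, 1.1901.
All moduli strictly greater than 1? Yes.
Verdict: Stationary.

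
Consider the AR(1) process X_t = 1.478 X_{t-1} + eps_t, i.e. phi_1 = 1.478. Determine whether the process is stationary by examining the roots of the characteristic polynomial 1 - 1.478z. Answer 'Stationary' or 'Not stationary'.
\text{Not stationary}

The AR(p) characteristic polynomial is P(z) = 1 - 1.478z.
Stationarity requires all roots to lie outside the unit circle, i.e. |z| > 1 for every root.
This is linear in z: 1 + (-1.478) z = 0  =>  z = -1/(-1.478) = 0.67659,  |z| = 0.67659.
Moduli of all roots: 0.6766.
All moduli strictly greater than 1? No.
Verdict: Not stationary.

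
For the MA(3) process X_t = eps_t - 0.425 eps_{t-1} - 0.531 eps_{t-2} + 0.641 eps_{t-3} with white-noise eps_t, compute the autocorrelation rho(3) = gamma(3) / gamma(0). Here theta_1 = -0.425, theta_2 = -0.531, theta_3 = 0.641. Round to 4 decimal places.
\rho(3) = 0.3421

For an MA(q) process with theta_0 = 1, the autocovariance is
  gamma(k) = sigma^2 * sum_{i=0..q-k} theta_i * theta_{i+k},
and rho(k) = gamma(k) / gamma(0). Sigma^2 cancels.
  numerator   = (1)*(0.641) = 0.641.
  denominator = (1)^2 + (-0.425)^2 + (-0.531)^2 + (0.641)^2 = 1.873467.
  rho(3) = 0.641 / 1.873467 = 0.3421.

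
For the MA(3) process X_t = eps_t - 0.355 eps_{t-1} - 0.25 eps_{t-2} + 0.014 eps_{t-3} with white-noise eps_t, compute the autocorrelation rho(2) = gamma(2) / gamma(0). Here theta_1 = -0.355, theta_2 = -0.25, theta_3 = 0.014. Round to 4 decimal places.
\rho(2) = -0.2145

For an MA(q) process with theta_0 = 1, the autocovariance is
  gamma(k) = sigma^2 * sum_{i=0..q-k} theta_i * theta_{i+k},
and rho(k) = gamma(k) / gamma(0). Sigma^2 cancels.
  numerator   = (1)*(-0.25) + (-0.355)*(0.014) = -0.25497.
  denominator = (1)^2 + (-0.355)^2 + (-0.25)^2 + (0.014)^2 = 1.188721.
  rho(2) = -0.25497 / 1.188721 = -0.2145.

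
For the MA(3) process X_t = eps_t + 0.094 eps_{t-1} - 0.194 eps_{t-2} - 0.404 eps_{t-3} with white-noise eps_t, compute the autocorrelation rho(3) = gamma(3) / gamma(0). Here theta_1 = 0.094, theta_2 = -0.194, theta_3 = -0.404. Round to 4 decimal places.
\rho(3) = -0.3340

For an MA(q) process with theta_0 = 1, the autocovariance is
  gamma(k) = sigma^2 * sum_{i=0..q-k} theta_i * theta_{i+k},
and rho(k) = gamma(k) / gamma(0). Sigma^2 cancels.
  numerator   = (1)*(-0.404) = -0.404.
  denominator = (1)^2 + (0.094)^2 + (-0.194)^2 + (-0.404)^2 = 1.209688.
  rho(3) = -0.404 / 1.209688 = -0.3340.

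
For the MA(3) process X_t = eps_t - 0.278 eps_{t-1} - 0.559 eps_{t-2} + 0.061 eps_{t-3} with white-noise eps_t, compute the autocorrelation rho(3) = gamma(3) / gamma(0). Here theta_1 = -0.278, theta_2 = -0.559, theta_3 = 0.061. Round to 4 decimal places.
\rho(3) = 0.0438

For an MA(q) process with theta_0 = 1, the autocovariance is
  gamma(k) = sigma^2 * sum_{i=0..q-k} theta_i * theta_{i+k},
and rho(k) = gamma(k) / gamma(0). Sigma^2 cancels.
  numerator   = (1)*(0.061) = 0.061.
  denominator = (1)^2 + (-0.278)^2 + (-0.559)^2 + (0.061)^2 = 1.393486.
  rho(3) = 0.061 / 1.393486 = 0.0438.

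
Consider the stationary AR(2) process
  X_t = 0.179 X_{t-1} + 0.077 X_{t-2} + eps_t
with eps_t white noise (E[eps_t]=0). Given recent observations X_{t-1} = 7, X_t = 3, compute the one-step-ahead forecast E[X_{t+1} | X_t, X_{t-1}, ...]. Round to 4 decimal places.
E[X_{t+1} \mid \mathcal F_t] = 1.0760

For an AR(p) model X_t = c + sum_i phi_i X_{t-i} + eps_t, the
one-step-ahead conditional mean is
  E[X_{t+1} | X_t, ...] = c + sum_i phi_i X_{t+1-i}.
Substitute known values:
  E[X_{t+1} | ...] = (0.179) * (3) + (0.077) * (7)
                   = 1.0760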